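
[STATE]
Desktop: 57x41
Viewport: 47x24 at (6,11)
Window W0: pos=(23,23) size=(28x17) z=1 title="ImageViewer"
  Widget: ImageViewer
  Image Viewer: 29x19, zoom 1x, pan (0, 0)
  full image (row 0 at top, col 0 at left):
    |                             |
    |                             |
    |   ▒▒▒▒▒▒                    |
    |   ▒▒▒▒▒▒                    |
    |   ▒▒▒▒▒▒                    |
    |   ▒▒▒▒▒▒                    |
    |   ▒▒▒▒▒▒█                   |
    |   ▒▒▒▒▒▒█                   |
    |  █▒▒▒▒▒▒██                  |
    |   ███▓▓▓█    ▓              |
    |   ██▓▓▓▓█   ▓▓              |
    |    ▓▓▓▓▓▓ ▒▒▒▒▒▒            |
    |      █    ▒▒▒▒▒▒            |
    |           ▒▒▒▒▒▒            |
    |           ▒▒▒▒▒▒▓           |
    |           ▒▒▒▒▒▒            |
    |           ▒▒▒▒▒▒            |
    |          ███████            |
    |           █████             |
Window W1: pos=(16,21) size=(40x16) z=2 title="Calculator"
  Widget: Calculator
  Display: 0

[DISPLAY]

                                               
                                               
                                               
                                               
                                               
                                               
                                               
                                               
                                               
                                               
          ┏━━━━━━━━━━━━━━━━━━━━━━━━━━━━━━━━━━━━
          ┃ Calculator                         
          ┠────────────────────────────────────
          ┃                                    
          ┃┌───┬───┬───┬───┐                   
          ┃│ 7 │ 8 │ 9 │ ÷ │                   
          ┃├───┼───┼───┼───┤                   
          ┃│ 4 │ 5 │ 6 │ × │                   
          ┃├───┼───┼───┼───┤                   
          ┃│ 1 │ 2 │ 3 │ - │                   
          ┃├───┼───┼───┼───┤                   
          ┃│ 0 │ . │ = │ + │                   
          ┃├───┼───┼───┼───┤                   
          ┃│ C │ MC│ MR│ M+│                   


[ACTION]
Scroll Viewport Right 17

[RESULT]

                                               
                                               
                                               
                                               
                                               
                                               
                                               
                                               
                                               
                                               
      ┏━━━━━━━━━━━━━━━━━━━━━━━━━━━━━━━━━━━━━━┓ 
      ┃ Calculator                           ┃ 
      ┠──────────────────────────────────────┨ 
      ┃                                     0┃ 
      ┃┌───┬───┬───┬───┐                     ┃ 
      ┃│ 7 │ 8 │ 9 │ ÷ │                     ┃ 
      ┃├───┼───┼───┼───┤                     ┃ 
      ┃│ 4 │ 5 │ 6 │ × │                     ┃ 
      ┃├───┼───┼───┼───┤                     ┃ 
      ┃│ 1 │ 2 │ 3 │ - │                     ┃ 
      ┃├───┼───┼───┼───┤                     ┃ 
      ┃│ 0 │ . │ = │ + │                     ┃ 
      ┃├───┼───┼───┼───┤                     ┃ 
      ┃│ C │ MC│ MR│ M+│                     ┃ 


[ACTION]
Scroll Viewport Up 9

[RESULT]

                                               
                                               
                                               
                                               
                                               
                                               
                                               
                                               
                                               
                                               
                                               
                                               
                                               
                                               
                                               
                                               
                                               
                                               
                                               
      ┏━━━━━━━━━━━━━━━━━━━━━━━━━━━━━━━━━━━━━━┓ 
      ┃ Calculator                           ┃ 
      ┠──────────────────────────────────────┨ 
      ┃                                     0┃ 
      ┃┌───┬───┬───┬───┐                     ┃ 


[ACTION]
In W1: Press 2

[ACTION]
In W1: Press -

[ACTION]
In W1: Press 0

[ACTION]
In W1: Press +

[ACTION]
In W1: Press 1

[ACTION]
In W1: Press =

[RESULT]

                                               
                                               
                                               
                                               
                                               
                                               
                                               
                                               
                                               
                                               
                                               
                                               
                                               
                                               
                                               
                                               
                                               
                                               
                                               
      ┏━━━━━━━━━━━━━━━━━━━━━━━━━━━━━━━━━━━━━━┓ 
      ┃ Calculator                           ┃ 
      ┠──────────────────────────────────────┨ 
      ┃                                     3┃ 
      ┃┌───┬───┬───┬───┐                     ┃ 


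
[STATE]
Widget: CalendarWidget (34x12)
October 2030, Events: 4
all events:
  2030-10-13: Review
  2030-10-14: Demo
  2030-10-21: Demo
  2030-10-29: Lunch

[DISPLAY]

           October 2030           
Mo Tu We Th Fr Sa Su              
    1  2  3  4  5  6              
 7  8  9 10 11 12 13*             
14* 15 16 17 18 19 20             
21* 22 23 24 25 26 27             
28 29* 30 31                      
                                  
                                  
                                  
                                  
                                  


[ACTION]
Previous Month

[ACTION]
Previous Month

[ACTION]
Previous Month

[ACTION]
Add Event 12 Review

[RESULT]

            July 2030             
Mo Tu We Th Fr Sa Su              
 1  2  3  4  5  6  7              
 8  9 10 11 12* 13 14             
15 16 17 18 19 20 21              
22 23 24 25 26 27 28              
29 30 31                          
                                  
                                  
                                  
                                  
                                  


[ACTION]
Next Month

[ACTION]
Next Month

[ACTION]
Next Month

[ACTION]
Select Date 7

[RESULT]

           October 2030           
Mo Tu We Th Fr Sa Su              
    1  2  3  4  5  6              
[ 7]  8  9 10 11 12 13*           
14* 15 16 17 18 19 20             
21* 22 23 24 25 26 27             
28 29* 30 31                      
                                  
                                  
                                  
                                  
                                  


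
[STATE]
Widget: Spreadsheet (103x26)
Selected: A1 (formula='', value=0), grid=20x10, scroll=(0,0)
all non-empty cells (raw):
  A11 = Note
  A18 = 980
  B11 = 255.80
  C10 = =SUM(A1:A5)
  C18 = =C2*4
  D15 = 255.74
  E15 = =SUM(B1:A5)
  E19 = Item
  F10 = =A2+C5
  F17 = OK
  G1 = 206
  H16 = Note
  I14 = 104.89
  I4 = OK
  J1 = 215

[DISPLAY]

A1:                                                                                                    
       A       B       C       D       E       F       G       H       I       J                       
-------------------------------------------------------------------------------------------------------
  1      [0]       0       0       0       0       0     206       0       0     215                   
  2        0       0       0       0       0       0       0       0       0       0                   
  3        0       0       0       0       0       0       0       0       0       0                   
  4        0       0       0       0       0       0       0       0OK             0                   
  5        0       0       0       0       0       0       0       0       0       0                   
  6        0       0       0       0       0       0       0       0       0       0                   
  7        0       0       0       0       0       0       0       0       0       0                   
  8        0       0       0       0       0       0       0       0       0       0                   
  9        0       0       0       0       0       0       0       0       0       0                   
 10        0       0       0       0       0       0       0       0       0       0                   
 11 Note      255.80       0       0       0       0       0       0       0       0                   
 12        0       0       0       0       0       0       0       0       0       0                   
 13        0       0       0       0       0       0       0       0       0       0                   
 14        0       0       0       0       0       0       0       0  104.89       0                   
 15        0       0       0  255.74       0       0       0       0       0       0                   
 16        0       0       0       0       0       0       0Note           0       0                   
 17        0       0       0       0       0OK             0       0       0       0                   
 18      980       0       0       0       0       0       0       0       0       0                   
 19        0       0       0       0Item           0       0       0       0       0                   
 20        0       0       0       0       0       0       0       0       0       0                   
                                                                                                       
                                                                                                       
                                                                                                       


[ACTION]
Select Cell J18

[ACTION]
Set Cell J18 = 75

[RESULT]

J18: 75                                                                                                
       A       B       C       D       E       F       G       H       I       J                       
-------------------------------------------------------------------------------------------------------
  1        0       0       0       0       0       0     206       0       0     215                   
  2        0       0       0       0       0       0       0       0       0       0                   
  3        0       0       0       0       0       0       0       0       0       0                   
  4        0       0       0       0       0       0       0       0OK             0                   
  5        0       0       0       0       0       0       0       0       0       0                   
  6        0       0       0       0       0       0       0       0       0       0                   
  7        0       0       0       0       0       0       0       0       0       0                   
  8        0       0       0       0       0       0       0       0       0       0                   
  9        0       0       0       0       0       0       0       0       0       0                   
 10        0       0       0       0       0       0       0       0       0       0                   
 11 Note      255.80       0       0       0       0       0       0       0       0                   
 12        0       0       0       0       0       0       0       0       0       0                   
 13        0       0       0       0       0       0       0       0       0       0                   
 14        0       0       0       0       0       0       0       0  104.89       0                   
 15        0       0       0  255.74       0       0       0       0       0       0                   
 16        0       0       0       0       0       0       0Note           0       0                   
 17        0       0       0       0       0OK             0       0       0       0                   
 18      980       0       0       0       0       0       0       0       0    [75]                   
 19        0       0       0       0Item           0       0       0       0       0                   
 20        0       0       0       0       0       0       0       0       0       0                   
                                                                                                       
                                                                                                       
                                                                                                       


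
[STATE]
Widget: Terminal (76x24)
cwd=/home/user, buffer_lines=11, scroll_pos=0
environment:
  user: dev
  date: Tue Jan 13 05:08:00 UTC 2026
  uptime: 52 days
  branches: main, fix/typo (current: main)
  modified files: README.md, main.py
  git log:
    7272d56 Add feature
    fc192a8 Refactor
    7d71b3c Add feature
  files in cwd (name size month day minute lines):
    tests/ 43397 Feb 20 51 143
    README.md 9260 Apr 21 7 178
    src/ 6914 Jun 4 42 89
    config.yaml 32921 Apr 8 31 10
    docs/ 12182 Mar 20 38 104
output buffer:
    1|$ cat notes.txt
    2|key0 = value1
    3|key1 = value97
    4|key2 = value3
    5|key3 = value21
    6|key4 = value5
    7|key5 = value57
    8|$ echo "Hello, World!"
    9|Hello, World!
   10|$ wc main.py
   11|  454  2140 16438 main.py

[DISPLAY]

$ cat notes.txt                                                             
key0 = value1                                                               
key1 = value97                                                              
key2 = value3                                                               
key3 = value21                                                              
key4 = value5                                                               
key5 = value57                                                              
$ echo "Hello, World!"                                                      
Hello, World!                                                               
$ wc main.py                                                                
  454  2140 16438 main.py                                                   
$ █                                                                         
                                                                            
                                                                            
                                                                            
                                                                            
                                                                            
                                                                            
                                                                            
                                                                            
                                                                            
                                                                            
                                                                            
                                                                            


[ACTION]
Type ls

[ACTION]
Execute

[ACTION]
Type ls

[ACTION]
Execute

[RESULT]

$ cat notes.txt                                                             
key0 = value1                                                               
key1 = value97                                                              
key2 = value3                                                               
key3 = value21                                                              
key4 = value5                                                               
key5 = value57                                                              
$ echo "Hello, World!"                                                      
Hello, World!                                                               
$ wc main.py                                                                
  454  2140 16438 main.py                                                   
$ ls                                                                        
tests/  README.md  src/  config.yaml  docs/                                 
$ ls                                                                        
tests/  README.md  src/  config.yaml  docs/                                 
$ █                                                                         
                                                                            
                                                                            
                                                                            
                                                                            
                                                                            
                                                                            
                                                                            
                                                                            


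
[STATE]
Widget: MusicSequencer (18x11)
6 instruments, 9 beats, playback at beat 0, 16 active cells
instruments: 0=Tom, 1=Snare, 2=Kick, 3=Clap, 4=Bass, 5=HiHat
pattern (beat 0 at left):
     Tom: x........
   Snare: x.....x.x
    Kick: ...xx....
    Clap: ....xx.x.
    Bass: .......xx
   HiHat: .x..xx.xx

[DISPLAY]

      ▼12345678   
   Tom█········   
 Snare█·····█·█   
  Kick···██····   
  Clap····██·█·   
  Bass·······██   
 HiHat·█··██·██   
                  
                  
                  
                  


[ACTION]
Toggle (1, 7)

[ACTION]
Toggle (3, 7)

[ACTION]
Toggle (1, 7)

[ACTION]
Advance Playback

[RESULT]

      0▼2345678   
   Tom█········   
 Snare█·····█·█   
  Kick···██····   
  Clap····██···   
  Bass·······██   
 HiHat·█··██·██   
                  
                  
                  
                  


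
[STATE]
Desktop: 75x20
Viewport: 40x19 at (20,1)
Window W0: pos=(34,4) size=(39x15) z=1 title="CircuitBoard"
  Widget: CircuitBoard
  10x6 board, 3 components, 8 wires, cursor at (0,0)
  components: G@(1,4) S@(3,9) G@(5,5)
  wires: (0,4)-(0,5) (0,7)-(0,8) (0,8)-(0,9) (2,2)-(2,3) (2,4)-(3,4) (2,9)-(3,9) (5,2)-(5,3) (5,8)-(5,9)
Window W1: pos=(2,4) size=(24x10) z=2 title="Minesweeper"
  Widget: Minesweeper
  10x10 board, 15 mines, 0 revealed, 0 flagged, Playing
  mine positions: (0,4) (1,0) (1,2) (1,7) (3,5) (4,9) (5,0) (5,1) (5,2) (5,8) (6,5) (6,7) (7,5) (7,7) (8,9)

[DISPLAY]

                                        
                                        
                                        
━━━━━┓        ┏━━━━━━━━━━━━━━━━━━━━━━━━━
     ┃        ┃ CircuitBoard            
─────┨        ┠─────────────────────────
     ┃        ┃   0 1 2 3 4 5 6 7 8 9   
     ┃        ┃0  [.]              · ─ ·
     ┃        ┃                         
     ┃        ┃1                   G    
     ┃        ┃                         
     ┃        ┃2           · ─ ·   ·    
━━━━━┛        ┃                    │    
              ┃3                   ·    
              ┃                         
              ┃4                        
              ┃                         
              ┗━━━━━━━━━━━━━━━━━━━━━━━━━
                                        


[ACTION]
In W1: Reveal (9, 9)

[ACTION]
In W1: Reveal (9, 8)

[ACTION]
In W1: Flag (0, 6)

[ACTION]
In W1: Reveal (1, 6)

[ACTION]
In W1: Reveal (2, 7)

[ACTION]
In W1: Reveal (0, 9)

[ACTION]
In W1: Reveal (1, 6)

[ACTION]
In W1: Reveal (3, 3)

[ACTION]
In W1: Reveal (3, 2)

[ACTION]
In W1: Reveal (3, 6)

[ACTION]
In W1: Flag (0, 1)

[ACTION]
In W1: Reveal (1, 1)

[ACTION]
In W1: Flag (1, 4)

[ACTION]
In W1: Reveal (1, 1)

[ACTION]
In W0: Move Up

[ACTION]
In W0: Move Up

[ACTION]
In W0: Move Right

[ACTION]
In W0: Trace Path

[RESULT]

                                        
                                        
                                        
━━━━━┓        ┏━━━━━━━━━━━━━━━━━━━━━━━━━
     ┃        ┃ CircuitBoard            
─────┨        ┠─────────────────────────
     ┃        ┃   0 1 2 3 4 5 6 7 8 9   
     ┃        ┃0      [.]          · ─ ·
     ┃        ┃                         
     ┃        ┃1                   G    
     ┃        ┃                         
     ┃        ┃2           · ─ ·   ·    
━━━━━┛        ┃                    │    
              ┃3                   ·    
              ┃                         
              ┃4                        
              ┃                         
              ┗━━━━━━━━━━━━━━━━━━━━━━━━━
                                        


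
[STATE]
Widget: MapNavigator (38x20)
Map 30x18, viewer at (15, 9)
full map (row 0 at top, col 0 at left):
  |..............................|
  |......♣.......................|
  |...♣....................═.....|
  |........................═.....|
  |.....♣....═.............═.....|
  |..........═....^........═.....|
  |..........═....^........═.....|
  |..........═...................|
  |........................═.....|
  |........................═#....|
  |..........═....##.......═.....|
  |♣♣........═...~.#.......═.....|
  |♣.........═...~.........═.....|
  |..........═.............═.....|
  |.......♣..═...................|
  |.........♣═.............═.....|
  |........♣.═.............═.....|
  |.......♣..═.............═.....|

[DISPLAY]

                                      
    ..............................    
    ......♣.......................    
    ...♣....................═.....    
    ........................═.....    
    .....♣....═.............═.....    
    ..........═....^........═.....    
    ..........═....^........═.....    
    ..........═...................    
    ........................═.....    
    ...............@........═#....    
    ..........═....##.......═.....    
    ♣♣........═...~.#.......═.....    
    ♣.........═...~.........═.....    
    ..........═.............═.....    
    .......♣..═...................    
    .........♣═.............═.....    
    ........♣.═.............═.....    
    .......♣..═.............═.....    
                                      


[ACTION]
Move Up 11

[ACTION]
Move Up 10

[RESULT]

                                      
                                      
                                      
                                      
                                      
                                      
                                      
                                      
                                      
                                      
    ...............@..............    
    ......♣.......................    
    ...♣....................═.....    
    ........................═.....    
    .....♣....═.............═.....    
    ..........═....^........═.....    
    ..........═....^........═.....    
    ..........═...................    
    ........................═.....    
    ........................═#....    


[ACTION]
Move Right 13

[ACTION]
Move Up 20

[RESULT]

                                      
                                      
                                      
                                      
                                      
                                      
                                      
                                      
                                      
                                      
...................@.                 
.....................                 
...............═.....                 
...............═.....                 
.═.............═.....                 
.═....^........═.....                 
.═....^........═.....                 
.═...................                 
...............═.....                 
...............═#....                 


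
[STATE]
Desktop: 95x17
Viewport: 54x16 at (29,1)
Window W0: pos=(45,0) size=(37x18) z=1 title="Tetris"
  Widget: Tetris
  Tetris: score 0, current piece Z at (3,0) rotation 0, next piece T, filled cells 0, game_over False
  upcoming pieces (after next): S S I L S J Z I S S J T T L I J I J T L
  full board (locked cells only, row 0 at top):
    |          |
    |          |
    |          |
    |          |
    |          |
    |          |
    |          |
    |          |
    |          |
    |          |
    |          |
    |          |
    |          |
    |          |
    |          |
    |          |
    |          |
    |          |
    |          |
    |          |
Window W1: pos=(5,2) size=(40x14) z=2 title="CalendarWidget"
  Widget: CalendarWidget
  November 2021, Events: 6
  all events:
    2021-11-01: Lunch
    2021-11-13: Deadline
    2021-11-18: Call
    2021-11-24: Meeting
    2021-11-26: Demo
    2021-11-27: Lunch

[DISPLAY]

                ┃ Tetris                            ┃ 
━━━━━━━━━━━━━━━┓┠───────────────────────────────────┨ 
               ┃┃          │Next:                   ┃ 
───────────────┨┃          │ ▒                      ┃ 
21             ┃┃          │▒▒▒                     ┃ 
               ┃┃          │                        ┃ 
               ┃┃          │                        ┃ 
               ┃┃          │                        ┃ 
               ┃┃          │Score:                  ┃ 
               ┃┃          │0                       ┃ 
               ┃┃          │                        ┃ 
               ┃┃          │                        ┃ 
               ┃┃          │                        ┃ 
               ┃┃          │                        ┃ 
━━━━━━━━━━━━━━━┛┃          │                        ┃ 
                ┃          │                        ┃ 


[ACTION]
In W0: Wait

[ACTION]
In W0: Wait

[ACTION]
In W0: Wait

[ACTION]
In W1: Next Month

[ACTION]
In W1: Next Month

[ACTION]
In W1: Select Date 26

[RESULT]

                ┃ Tetris                            ┃ 
━━━━━━━━━━━━━━━┓┠───────────────────────────────────┨ 
               ┃┃          │Next:                   ┃ 
───────────────┨┃          │ ▒                      ┃ 
22             ┃┃          │▒▒▒                     ┃ 
               ┃┃          │                        ┃ 
               ┃┃          │                        ┃ 
               ┃┃          │                        ┃ 
               ┃┃          │Score:                  ┃ 
               ┃┃          │0                       ┃ 
               ┃┃          │                        ┃ 
               ┃┃          │                        ┃ 
               ┃┃          │                        ┃ 
               ┃┃          │                        ┃ 
━━━━━━━━━━━━━━━┛┃          │                        ┃ 
                ┃          │                        ┃ 


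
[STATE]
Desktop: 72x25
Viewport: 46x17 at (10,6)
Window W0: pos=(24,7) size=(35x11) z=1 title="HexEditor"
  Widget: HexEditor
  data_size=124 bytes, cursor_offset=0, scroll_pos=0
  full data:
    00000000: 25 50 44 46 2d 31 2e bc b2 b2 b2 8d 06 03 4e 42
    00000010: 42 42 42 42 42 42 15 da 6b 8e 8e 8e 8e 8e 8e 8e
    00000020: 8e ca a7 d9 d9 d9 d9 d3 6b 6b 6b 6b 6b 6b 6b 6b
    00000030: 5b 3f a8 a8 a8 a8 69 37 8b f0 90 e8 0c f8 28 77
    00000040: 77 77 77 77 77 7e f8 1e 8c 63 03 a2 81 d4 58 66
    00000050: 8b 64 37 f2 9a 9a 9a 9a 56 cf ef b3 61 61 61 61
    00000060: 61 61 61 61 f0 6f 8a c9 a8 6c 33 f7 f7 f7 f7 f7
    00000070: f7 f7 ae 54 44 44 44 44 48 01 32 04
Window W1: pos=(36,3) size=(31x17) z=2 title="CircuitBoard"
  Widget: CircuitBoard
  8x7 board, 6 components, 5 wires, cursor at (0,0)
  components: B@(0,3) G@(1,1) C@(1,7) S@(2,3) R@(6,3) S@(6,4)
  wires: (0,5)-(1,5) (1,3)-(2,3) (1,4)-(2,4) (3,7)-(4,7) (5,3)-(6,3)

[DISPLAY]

                          ┃   0 1 2 3 4 5 6 7 
              ┏━━━━━━━━━━━┃0  [.]          B  
              ┃ HexEditor ┃                   
              ┠───────────┃1       G       ·  
              ┃00000000  2┃                │  
              ┃00000010  4┃2               S  
              ┃00000020  8┃                   
              ┃00000030  5┃3                  
              ┃00000040  7┃                   
              ┃00000050  8┃4                  
              ┃00000060  6┃                   
              ┗━━━━━━━━━━━┃5               ·  
                          ┃                │  
                          ┗━━━━━━━━━━━━━━━━━━━
                                              
                                              
                                              


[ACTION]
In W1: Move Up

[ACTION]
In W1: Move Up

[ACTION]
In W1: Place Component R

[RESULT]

                          ┃   0 1 2 3 4 5 6 7 
              ┏━━━━━━━━━━━┃0  [R]          B  
              ┃ HexEditor ┃                   
              ┠───────────┃1       G       ·  
              ┃00000000  2┃                │  
              ┃00000010  4┃2               S  
              ┃00000020  8┃                   
              ┃00000030  5┃3                  
              ┃00000040  7┃                   
              ┃00000050  8┃4                  
              ┃00000060  6┃                   
              ┗━━━━━━━━━━━┃5               ·  
                          ┃                │  
                          ┗━━━━━━━━━━━━━━━━━━━
                                              
                                              
                                              


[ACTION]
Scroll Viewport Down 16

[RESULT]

              ┃ HexEditor ┃                   
              ┠───────────┃1       G       ·  
              ┃00000000  2┃                │  
              ┃00000010  4┃2               S  
              ┃00000020  8┃                   
              ┃00000030  5┃3                  
              ┃00000040  7┃                   
              ┃00000050  8┃4                  
              ┃00000060  6┃                   
              ┗━━━━━━━━━━━┃5               ·  
                          ┃                │  
                          ┗━━━━━━━━━━━━━━━━━━━
                                              
                                              
                                              
                                              
                                              


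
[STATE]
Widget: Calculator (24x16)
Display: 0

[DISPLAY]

                       0
┌───┬───┬───┬───┐       
│ 7 │ 8 │ 9 │ ÷ │       
├───┼───┼───┼───┤       
│ 4 │ 5 │ 6 │ × │       
├───┼───┼───┼───┤       
│ 1 │ 2 │ 3 │ - │       
├───┼───┼───┼───┤       
│ 0 │ . │ = │ + │       
├───┼───┼───┼───┤       
│ C │ MC│ MR│ M+│       
└───┴───┴───┴───┘       
                        
                        
                        
                        


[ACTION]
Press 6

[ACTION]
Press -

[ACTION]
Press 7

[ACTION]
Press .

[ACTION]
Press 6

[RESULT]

                     7.6
┌───┬───┬───┬───┐       
│ 7 │ 8 │ 9 │ ÷ │       
├───┼───┼───┼───┤       
│ 4 │ 5 │ 6 │ × │       
├───┼───┼───┼───┤       
│ 1 │ 2 │ 3 │ - │       
├───┼───┼───┼───┤       
│ 0 │ . │ = │ + │       
├───┼───┼───┼───┤       
│ C │ MC│ MR│ M+│       
└───┴───┴───┴───┘       
                        
                        
                        
                        


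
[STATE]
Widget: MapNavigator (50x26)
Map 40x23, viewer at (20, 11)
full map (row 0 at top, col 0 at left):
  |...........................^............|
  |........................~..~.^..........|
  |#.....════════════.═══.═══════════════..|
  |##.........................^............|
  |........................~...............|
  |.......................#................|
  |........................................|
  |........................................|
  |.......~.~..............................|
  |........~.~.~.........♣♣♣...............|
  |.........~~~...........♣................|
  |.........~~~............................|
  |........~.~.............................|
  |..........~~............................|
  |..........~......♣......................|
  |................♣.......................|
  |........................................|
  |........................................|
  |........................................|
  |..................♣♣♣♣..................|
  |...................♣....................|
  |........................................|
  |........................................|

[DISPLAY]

                                                  
                                                  
     ...........................^............     
     ........................~..~.^..........     
     #.....════════════.═══.═══════════════..     
     ##.........................^............     
     ........................~...............     
     .......................#................     
     ........................................     
     ........................................     
     .......~.~..............................     
     ........~.~.~.........♣♣♣...............     
     .........~~~...........♣................     
     .........~~~........@...................     
     ........~.~.............................     
     ..........~~............................     
     ..........~......♣......................     
     ................♣.......................     
     ........................................     
     ........................................     
     ........................................     
     ..................♣♣♣♣..................     
     ...................♣....................     
     ........................................     
     ........................................     
                                                  


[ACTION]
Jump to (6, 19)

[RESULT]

                   ...............................
                   ...............................
                   .......~.~.....................
                   ........~.~.~.........♣♣♣......
                   .........~~~...........♣.......
                   .........~~~...................
                   ........~.~....................
                   ..........~~...................
                   ..........~......♣.............
                   ................♣..............
                   ...............................
                   ...............................
                   ...............................
                   ......@...........♣♣♣♣.........
                   ...................♣...........
                   ...............................
                   ...............................
                                                  
                                                  
                                                  
                                                  
                                                  
                                                  
                                                  
                                                  
                                                  


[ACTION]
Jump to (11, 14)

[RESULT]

              ........................~..~.^......
              #.....════════════.═══.═════════════
              ##.........................^........
              ........................~...........
              .......................#............
              ....................................
              ....................................
              .......~.~..........................
              ........~.~.~.........♣♣♣...........
              .........~~~...........♣............
              .........~~~........................
              ........~.~.........................
              ..........~~........................
              ..........~@.....♣..................
              ................♣...................
              ....................................
              ....................................
              ....................................
              ..................♣♣♣♣..............
              ...................♣................
              ....................................
              ....................................
                                                  
                                                  
                                                  
                                                  


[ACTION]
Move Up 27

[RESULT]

                                                  
                                                  
                                                  
                                                  
                                                  
                                                  
                                                  
                                                  
                                                  
                                                  
                                                  
                                                  
                                                  
              ...........@...............^........
              ........................~..~.^......
              #.....════════════.═══.═════════════
              ##.........................^........
              ........................~...........
              .......................#............
              ....................................
              ....................................
              .......~.~..........................
              ........~.~.~.........♣♣♣...........
              .........~~~...........♣............
              .........~~~........................
              ........~.~.........................
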